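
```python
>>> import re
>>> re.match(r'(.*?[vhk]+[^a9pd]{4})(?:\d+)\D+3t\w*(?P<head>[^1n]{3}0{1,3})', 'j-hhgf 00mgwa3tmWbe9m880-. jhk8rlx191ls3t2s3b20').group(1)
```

'j-hhgf 0'

The pattern matches zero or more of any character (lazy), then one or more of one of [vhk], then exactly 4 of any character except [a9pd] (captured); then one or more of a digit (non-capturing group); then one or more of a non-digit; then the literal '3t', then zero or more of a word character; then exactly 3 of any character except [1n], then 1 to 3 of a literal '0' (captured as 'head').
`re.match` won't scan ahead — the pattern has to work from the very first character.
The match spans [0:24] → 'j-hhgf 00mgwa3tmWbe9m880'.
Captured: group 1 = 'j-hhgf 0', group 2 = 'm880'.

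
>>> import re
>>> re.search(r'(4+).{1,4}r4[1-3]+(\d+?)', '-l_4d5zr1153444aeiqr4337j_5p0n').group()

The pattern matches one or more of a literal '4' (captured); then 1 to 4 of any character, then the literal 'r4', then one or more of a character in [1-3]; then one or more of a digit (lazy) (captured).
Unlike `match`, `search` isn't anchored — it looks for the pattern anywhere in the string.
The match spans [12:24] → '444aeiqr4337'.
Captured: group 1 = '444', group 2 = '7'.

'444aeiqr4337'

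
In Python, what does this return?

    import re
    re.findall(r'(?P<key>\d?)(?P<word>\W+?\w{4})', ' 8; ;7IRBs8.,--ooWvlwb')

The pattern matches optionally a digit (captured as 'key'); then one or more of a non-word character (lazy), then exactly 4 of a word character (captured as 'word').
Scanning left to right: at [1:9] match '8; ;7IRB', groups = ('8', '; ;7IRB'); at [10:19] match '8.,--ooWv', groups = ('8', '.,--ooWv').
`findall` packs the 2 group values into a tuple for every match.

[('8', '; ;7IRB'), ('8', '.,--ooWv')]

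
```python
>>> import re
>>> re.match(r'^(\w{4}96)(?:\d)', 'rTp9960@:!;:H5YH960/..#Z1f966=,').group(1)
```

'rTp996'

The match spans [0:7] → 'rTp9960'.
Captured: group 1 = 'rTp996'.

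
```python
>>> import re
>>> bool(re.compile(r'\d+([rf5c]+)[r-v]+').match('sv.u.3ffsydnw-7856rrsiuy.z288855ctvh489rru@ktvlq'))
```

False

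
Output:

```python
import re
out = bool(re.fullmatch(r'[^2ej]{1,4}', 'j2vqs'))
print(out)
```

False

This matches 1 to 4 of any character except [2ej].
`re.fullmatch` is like wrapping the pattern in `^…$` (in single-line mode).
Here the string isn't matched end-to-end, so the call returns None, and `bool(None)` is False.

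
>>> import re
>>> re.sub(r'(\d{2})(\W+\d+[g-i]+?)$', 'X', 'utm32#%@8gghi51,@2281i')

'utm32#%@8gghiX'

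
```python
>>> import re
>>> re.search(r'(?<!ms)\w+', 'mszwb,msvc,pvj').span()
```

(0, 5)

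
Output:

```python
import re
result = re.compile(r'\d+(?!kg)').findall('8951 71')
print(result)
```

['8951', '71']

A negative assertion filters positions out without eating any characters.
`findall` yields the raw match text (2 of them) because the pattern has no groups.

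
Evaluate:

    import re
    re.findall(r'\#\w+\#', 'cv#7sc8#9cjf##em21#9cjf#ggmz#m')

['#7sc8#', '#em21#', '#ggmz#']

No capturing groups, so `findall` returns the 3 full match strings.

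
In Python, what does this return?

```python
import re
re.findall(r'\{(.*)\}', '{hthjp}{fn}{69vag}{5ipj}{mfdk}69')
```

['hthjp}{fn}{69vag}{5ipj}{mfdk']

Walking the string: at [0:30] match '{hthjp}{fn}{69vag}{5ipj}{mfdk}', group 1 = 'hthjp}{fn}{69vag}{5ipj}{mfdk'.
Because there's exactly one group, `findall` drops the full match and keeps group 1 from the one hit.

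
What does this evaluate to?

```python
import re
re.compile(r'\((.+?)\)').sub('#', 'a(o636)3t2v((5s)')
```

'a#3t2v#'

Lazy quantifiers expand one character at a time until the remainder of the pattern can match.
Matches: at [1:7] → '(o636)'; at [11:16] → '((5s)'.
Every occurrence is swapped for '#'.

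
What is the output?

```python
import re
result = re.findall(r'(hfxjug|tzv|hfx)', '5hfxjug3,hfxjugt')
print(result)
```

['hfxjug', 'hfxjug']

Branches in `(...|...)` are attempted left-to-right; the first branch that allows the whole pattern to succeed is taken.
Matches: at [1:7] match 'hfxjug', group 1 = 'hfxjug'; at [9:15] match 'hfxjug', group 1 = 'hfxjug'.
Because there's exactly one group, `findall` drops the full match and keeps group 1 from each hit.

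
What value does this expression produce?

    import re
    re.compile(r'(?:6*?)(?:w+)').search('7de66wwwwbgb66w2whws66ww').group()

The match spans [3:9] → '66wwww'.

'66wwww'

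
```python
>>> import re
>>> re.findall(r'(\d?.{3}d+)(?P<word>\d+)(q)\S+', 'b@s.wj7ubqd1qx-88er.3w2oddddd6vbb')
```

[('7ubqd', '1', 'q')]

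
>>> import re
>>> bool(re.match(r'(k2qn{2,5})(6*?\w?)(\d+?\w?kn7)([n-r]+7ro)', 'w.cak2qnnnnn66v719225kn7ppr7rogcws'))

`re.match` won't scan ahead — the pattern has to work from the very first character.
Here the string doesn't start with a match, so the call returns None, and `bool(None)` is False.

False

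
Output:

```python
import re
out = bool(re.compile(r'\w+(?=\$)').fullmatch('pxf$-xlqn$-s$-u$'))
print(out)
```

False

Because the assertion is zero-width, the text it checks is not consumed and won't appear in the result.
`re.fullmatch` is like wrapping the pattern in `^…$` (in single-line mode).
Here the pattern can't cover the whole string, so the call returns None, and `bool(None)` is False.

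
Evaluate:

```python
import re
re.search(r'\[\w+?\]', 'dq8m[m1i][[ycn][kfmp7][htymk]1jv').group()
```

'[m1i]'

`re.search` scans for the first position where the pattern succeeds.
The match spans [4:9] → '[m1i]'.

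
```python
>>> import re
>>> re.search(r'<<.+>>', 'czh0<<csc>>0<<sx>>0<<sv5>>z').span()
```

`re.search` scans for the first position where the pattern succeeds.
The match spans [4:26] → '<<csc>>0<<sx>>0<<sv5>>'.

(4, 26)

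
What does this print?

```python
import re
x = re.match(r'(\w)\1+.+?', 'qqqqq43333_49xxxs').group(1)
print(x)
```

q

The backreference `\1` re-matches whatever the first group consumed, character for character.
`re.match` only tries the pattern at the start of the string.
The match spans [0:6] → 'qqqqq4'.
Captured: group 1 = 'q'.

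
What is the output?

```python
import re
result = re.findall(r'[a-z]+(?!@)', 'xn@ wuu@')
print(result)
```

['x', 'wu']

A negative assertion filters positions out without eating any characters.
Scanning left to right: at [0:1] → 'x'; at [4:6] → 'wu'.
`findall` yields the raw match text (2 of them) because the pattern has no groups.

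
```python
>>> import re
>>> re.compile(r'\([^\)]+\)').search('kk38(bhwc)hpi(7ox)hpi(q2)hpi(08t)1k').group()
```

'(bhwc)'

Unlike `match`, `search` isn't anchored — it looks for the pattern anywhere in the string.
The match spans [4:10] → '(bhwc)'.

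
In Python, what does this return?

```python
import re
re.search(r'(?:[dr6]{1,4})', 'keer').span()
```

(3, 4)

The match spans [3:4] → 'r'.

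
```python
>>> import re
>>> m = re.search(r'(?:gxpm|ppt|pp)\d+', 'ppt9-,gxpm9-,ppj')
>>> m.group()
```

'ppt9'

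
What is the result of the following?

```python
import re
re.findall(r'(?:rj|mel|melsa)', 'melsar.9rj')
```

['mel', 'rj']

Alternation isn't longest-match — the leftmost alternative that fits at this position is chosen.
Scanning left to right: at [0:3] → 'mel'; at [8:10] → 'rj'.
With no groups in the pattern, `findall` gives back each whole match — 2 here.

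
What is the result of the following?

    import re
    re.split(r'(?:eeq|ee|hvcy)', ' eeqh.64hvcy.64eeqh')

[' ', 'h.64', '.64', 'h']

Alternation isn't longest-match — the leftmost alternative that fits at this position is chosen.
Matches to split on: at [1:4] → 'eeq'; at [8:12] → 'hvcy'; at [15:18] → 'eeq'.
Splitting on the pattern gives 4 pieces.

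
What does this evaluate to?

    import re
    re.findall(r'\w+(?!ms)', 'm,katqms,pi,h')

['m', 'katqms', 'pi', 'h']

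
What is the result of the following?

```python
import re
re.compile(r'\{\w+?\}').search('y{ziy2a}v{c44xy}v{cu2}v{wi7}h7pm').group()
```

'{ziy2a}'

The match spans [1:8] → '{ziy2a}'.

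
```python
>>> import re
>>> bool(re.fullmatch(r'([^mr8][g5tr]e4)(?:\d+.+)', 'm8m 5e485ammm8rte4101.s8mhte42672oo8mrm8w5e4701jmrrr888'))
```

False

Pattern: any character except [mr8], then one of [g5tr], then the literal 'e4' (captured); then one or more of a digit, then one or more of any character (non-capturing group).
`re.fullmatch` is like wrapping the pattern in `^…$` (in single-line mode).
Here the string isn't matched end-to-end, so the call returns None, and `bool(None)` is False.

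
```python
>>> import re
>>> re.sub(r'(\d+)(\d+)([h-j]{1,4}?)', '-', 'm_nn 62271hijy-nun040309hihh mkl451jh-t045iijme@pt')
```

'm_nn -ijy-nun-ihh mkl-h-t-ijme@pt'

Pattern: one or more of a digit (captured); then one or more of a digit (captured); then 1 to 4 of a character in [h-j] (lazy) (captured).
The `?` after the quantifier makes it lazy — it takes as little as possible before letting the rest of the pattern try.
Matches: at [5:11] → '62271h'; at [18:25] → '040309h'; at [32:36] → '451j'; at [39:43] → '045i'.
Each match is replaced by '-'.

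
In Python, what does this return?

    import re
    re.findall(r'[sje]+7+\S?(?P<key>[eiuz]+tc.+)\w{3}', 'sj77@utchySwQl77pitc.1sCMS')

['utchySwQl77pitc.1s']

Pattern: one or more of one of [sje], then one or more of a literal '7', then optionally a non-whitespace character; then one or more of one of [eiuz], then the literal 'tc', then one or more of any character (captured as 'key'); then exactly 3 of a word character.
Walking the string: at [0:26] match 'sj77@utchySwQl77pitc.1sCMS', group 1 = 'utchySwQl77pitc.1s'.
`findall` collects group 1 from the one match (1 total).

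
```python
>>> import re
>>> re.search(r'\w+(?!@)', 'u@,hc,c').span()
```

(3, 5)

The negative lookahead/lookbehind blocks any match where the forbidden context is present.
`re.search` tries every starting position until one works.
The match spans [3:5] → 'hc'.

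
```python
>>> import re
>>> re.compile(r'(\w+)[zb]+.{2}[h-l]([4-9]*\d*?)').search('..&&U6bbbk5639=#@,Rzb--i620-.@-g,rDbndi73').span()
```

(4, 12)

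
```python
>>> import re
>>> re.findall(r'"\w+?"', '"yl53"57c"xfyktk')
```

['"yl53"']

Matches: at [0:6] → '"yl53"'.
With no groups in the pattern, `findall` gives back each whole match — 1 here.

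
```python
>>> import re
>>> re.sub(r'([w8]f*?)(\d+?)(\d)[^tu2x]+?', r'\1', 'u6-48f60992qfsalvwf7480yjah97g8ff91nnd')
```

Lazy quantifiers expand one character at a time until the remainder of the pattern can match.
`\1` in the replacement pulls in group 1's text for each match.

'u6-48f92qfsalvwf0yjah97g8ffnd'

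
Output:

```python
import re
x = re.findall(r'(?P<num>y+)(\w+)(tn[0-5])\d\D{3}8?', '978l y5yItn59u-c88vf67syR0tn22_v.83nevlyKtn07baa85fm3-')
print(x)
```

Pattern: one or more of a literal 'y' (captured as 'num'); then one or more of a word character (captured); then the literal 'tn', then a character in [0-5] (captured); then a digit, then exactly 3 of a non-digit, then optionally a literal '8'.
Matches: at [5:17] match 'y5yItn59u-c8', groups = ('y', '5yI', 'tn5'); at [23:34] match 'yR0tn22_v.8', groups = ('y', 'R0', 'tn2'); at [39:49] match 'yKtn07baa8', groups = ('y', 'K', 'tn0').
3 groups means each result is a tuple of 3 captured strings — 3 here.

[('y', '5yI', 'tn5'), ('y', 'R0', 'tn2'), ('y', 'K', 'tn0')]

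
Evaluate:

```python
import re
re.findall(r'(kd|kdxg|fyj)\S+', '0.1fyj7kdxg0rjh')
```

['fyj']

Scanning left to right: at [3:15] match 'fyj7kdxg0rjh', group 1 = 'fyj'.
With a single group, `findall` returns only what that group captured — 1 item.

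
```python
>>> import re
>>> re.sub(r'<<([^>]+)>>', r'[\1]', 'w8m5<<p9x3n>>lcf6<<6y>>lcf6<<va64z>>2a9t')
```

`\1` in the replacement pulls in group 1's text for each match.

'w8m5[p9x3n]lcf6[6y]lcf6[va64z]2a9t'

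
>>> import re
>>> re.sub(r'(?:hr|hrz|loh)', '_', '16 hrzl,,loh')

'16 _zl,,_'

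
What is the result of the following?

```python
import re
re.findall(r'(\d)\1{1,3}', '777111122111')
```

After group 1 captures some text, `\1` only succeeds where that same text appears again.
`findall` collects group 1 from each match (4 total).

['7', '1', '2', '1']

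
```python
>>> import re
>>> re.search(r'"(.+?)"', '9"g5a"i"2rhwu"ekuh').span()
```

A non-greedy quantifier consumes as few characters as it can — just enough that the remainder of the pattern still matches from where it stops; whatever follows it matches normally.
The match spans [1:6] → '"g5a"'.

(1, 6)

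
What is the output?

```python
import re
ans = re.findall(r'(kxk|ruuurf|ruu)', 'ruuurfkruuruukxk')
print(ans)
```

['ruuurf', 'ruu', 'ruu', 'kxk']

The regex engine tests alternatives in the order written; an earlier branch that matches wins even if a later one would match more.
Matches: at [0:6] match 'ruuurf', group 1 = 'ruuurf'; at [7:10] match 'ruu', group 1 = 'ruu'; at [10:13] match 'ruu', group 1 = 'ruu'; at [13:16] match 'kxk', group 1 = 'kxk'.
`findall` collects group 1 from each match (4 total).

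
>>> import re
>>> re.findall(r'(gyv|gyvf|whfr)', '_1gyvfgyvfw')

Branches in `(...|...)` are attempted left-to-right; the first branch that allows the whole pattern to succeed is taken.
`findall` collects group 1 from each match (2 total).

['gyv', 'gyv']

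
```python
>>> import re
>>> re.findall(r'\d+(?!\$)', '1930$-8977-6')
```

['193', '8977', '6']

A negative assertion filters positions out without eating any characters.
Since nothing is captured, `findall` lists the 3 matched substrings directly.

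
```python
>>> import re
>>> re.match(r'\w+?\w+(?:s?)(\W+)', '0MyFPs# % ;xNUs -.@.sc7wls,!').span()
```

(0, 11)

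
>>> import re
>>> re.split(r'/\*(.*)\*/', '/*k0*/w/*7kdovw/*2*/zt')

['', 'k0*/w/*7kdovw/*2', 'zt']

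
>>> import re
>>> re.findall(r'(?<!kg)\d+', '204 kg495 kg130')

The negative lookaround is zero-width — it rules out positions where the adjacent text would match, without consuming anything.
No capturing groups, so `findall` returns the 3 full match strings.

['204', '95', '30']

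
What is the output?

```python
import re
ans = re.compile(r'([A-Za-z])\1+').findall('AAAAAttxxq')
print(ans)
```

`\1` has to match the exact text group 1 already captured.
Walking the string: at [0:5] match 'AAAAA', group 1 = 'A'; at [5:7] match 'tt', group 1 = 't'; at [7:9] match 'xx', group 1 = 'x'.
With a single group, `findall` returns only what that group captured — 3 items.

['A', 't', 'x']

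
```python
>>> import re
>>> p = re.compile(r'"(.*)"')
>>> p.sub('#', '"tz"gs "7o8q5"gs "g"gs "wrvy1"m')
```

'#m'

Matches: at [0:30] → '"tz"gs "7o8q5"gs "g"gs "wrvy1"'.
`sub` substitutes '#' at each match site.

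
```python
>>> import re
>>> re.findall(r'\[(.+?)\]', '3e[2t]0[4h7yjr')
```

Because there's exactly one group, `findall` drops the full match and keeps group 1 from the one hit.

['2t']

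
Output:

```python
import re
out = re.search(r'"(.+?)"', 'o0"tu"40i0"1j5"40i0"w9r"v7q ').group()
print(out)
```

`search` walks the string left to right and returns the first match it finds.
The match spans [2:6] → '"tu"'.
Captured: group 1 = 'tu'.

"tu"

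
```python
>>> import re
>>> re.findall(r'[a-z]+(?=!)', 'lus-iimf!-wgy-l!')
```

['iimf', 'l']

The `(?=…)`/`(?<=…)` assertion just peeks at neighbouring text; it doesn't advance the match position.
`findall` yields the raw match text (2 of them) because the pattern has no groups.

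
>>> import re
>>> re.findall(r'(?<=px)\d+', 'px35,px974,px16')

The lookaround is zero-width — it requires the adjacent text to match without consuming it, so the asserted text isn't part of the match.
With no groups in the pattern, `findall` gives back each whole match — 3 here.

['35', '974', '16']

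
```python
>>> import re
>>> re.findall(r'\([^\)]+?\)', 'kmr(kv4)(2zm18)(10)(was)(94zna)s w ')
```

Matches: at [3:8] → '(kv4)'; at [8:15] → '(2zm18)'; at [15:19] → '(10)'; at [19:24] → '(was)'; at [24:31] → '(94zna)'.
Since nothing is captured, `findall` lists the 5 matched substrings directly.

['(kv4)', '(2zm18)', '(10)', '(was)', '(94zna)']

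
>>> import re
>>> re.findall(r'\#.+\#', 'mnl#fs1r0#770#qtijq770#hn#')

['#fs1r0#770#qtijq770#hn#']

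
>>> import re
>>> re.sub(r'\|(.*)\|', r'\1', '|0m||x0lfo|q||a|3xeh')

Matches: at [0:16] → '|0m||x0lfo|q||a|'.
The replacement refers to a captured group, so each match is rewritten using its own captured text.

'0m||x0lfo|q||a3xeh'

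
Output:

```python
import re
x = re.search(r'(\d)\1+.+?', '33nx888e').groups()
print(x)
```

A backreference is literal: `\1` must see the identical characters the first group matched.
Unlike `match`, `search` isn't anchored — it looks for the pattern anywhere in the string.
The match spans [0:3] → '33n'.
Captured: group 1 = '3'.

('3',)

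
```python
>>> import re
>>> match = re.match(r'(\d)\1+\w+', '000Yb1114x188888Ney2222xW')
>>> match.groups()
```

The match spans [0:25] → '000Yb1114x188888Ney2222xW'.
Captured: group 1 = '0'.

('0',)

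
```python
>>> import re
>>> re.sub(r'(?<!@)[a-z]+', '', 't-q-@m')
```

`(?!…)`/`(?<!…)` only lets a position through if the neighbouring text does NOT match; no characters are consumed.
Matches: at [0:1] → 't'; at [2:3] → 'q'.
Every occurrence is swapped for ''.

'--@m'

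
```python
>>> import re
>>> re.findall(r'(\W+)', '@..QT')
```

With a single group, `findall` returns only what that group captured — 1 item.

['@..']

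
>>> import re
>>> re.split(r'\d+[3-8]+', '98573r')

The pattern matches one or more of a digit; then one or more of a character in [3-8].
`split` removes every match and returns the 2 fragments in between.

['', 'r']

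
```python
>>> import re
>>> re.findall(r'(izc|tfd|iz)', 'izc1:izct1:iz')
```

Alternation isn't longest-match — the leftmost alternative that fits at this position is chosen.
One capturing group, so `findall` returns just the captured substring from each match — 3 in all.

['izc', 'izc', 'iz']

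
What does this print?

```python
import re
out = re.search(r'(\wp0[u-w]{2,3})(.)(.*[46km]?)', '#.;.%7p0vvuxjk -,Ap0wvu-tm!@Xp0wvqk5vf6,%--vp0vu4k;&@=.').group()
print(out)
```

7p0vvuxjk -,Ap0wvu-tm!@Xp0wvqk5vf6,%--vp0vu4k;&@=.

This matches a word character, then the literal 'p0', then 2 to 3 of a character in [u-w] (captured); then any character (captured); then zero or more of any character, then optionally one of [46km] (captured).
Unlike `match`, `search` isn't anchored — it looks for the pattern anywhere in the string.
The match spans [5:55] → '7p0vvuxjk -,Ap0wvu-tm!@Xp0wvqk5vf6,%--vp0vu4k;&@=.'.
Captured: group 1 = '7p0vvu', group 2 = 'x', group 3 = 'jk -,Ap0wvu-tm!@Xp0wvqk5vf6,%--vp0vu4k;&@=.'.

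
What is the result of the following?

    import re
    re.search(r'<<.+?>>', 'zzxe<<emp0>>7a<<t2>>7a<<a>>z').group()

'<<emp0>>'

With the lazy modifier that quantifier settles for the fewest repetitions that let the rest of the pattern succeed (the atoms after it are unaffected and can still be greedy).
`search` walks the string left to right and returns the first match it finds.
The match spans [4:12] → '<<emp0>>'.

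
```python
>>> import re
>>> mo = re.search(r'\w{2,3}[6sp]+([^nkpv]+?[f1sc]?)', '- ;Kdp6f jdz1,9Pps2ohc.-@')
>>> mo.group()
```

'Kdp6f'

This matches 2 to 3 of a word character, then one or more of one of [6sp]; then one or more of any character except [nkpv] (lazy), then optionally one of [f1sc] (captured).
Because the quantifier is non-greedy, it stops expanding at the earliest point where the rest of the pattern can succeed.
`re.search` scans for the first position where the pattern succeeds.
The match spans [3:8] → 'Kdp6f'.
Captured: group 1 = 'f'.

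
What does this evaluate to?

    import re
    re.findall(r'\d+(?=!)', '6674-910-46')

`findall` yields the raw match text (0 of them) because the pattern has no groups.
Nothing in the string satisfies the pattern, so the list is empty.

[]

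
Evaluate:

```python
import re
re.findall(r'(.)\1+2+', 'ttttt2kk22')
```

After group 1 captures some text, `\1` only succeeds where that same text appears again.
Matches: at [0:6] match 'ttttt2', group 1 = 't'; at [6:10] match 'kk22', group 1 = 'k'.
`findall` collects group 1 from each match (2 total).

['t', 'k']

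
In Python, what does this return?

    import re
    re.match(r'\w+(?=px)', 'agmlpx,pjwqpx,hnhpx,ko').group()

'agml'

`re.match` only tries the pattern at the start of the string.
The match spans [0:4] → 'agml'.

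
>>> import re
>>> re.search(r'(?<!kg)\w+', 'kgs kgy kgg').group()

'kgs'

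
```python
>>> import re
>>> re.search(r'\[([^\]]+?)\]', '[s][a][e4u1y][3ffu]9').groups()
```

('s',)

The match spans [0:3] → '[s]'.
Captured: group 1 = 's'.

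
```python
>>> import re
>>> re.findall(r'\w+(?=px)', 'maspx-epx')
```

['mas', 'e']

Because the assertion is zero-width, the text it checks is not consumed and won't appear in the result.
No capturing groups, so `findall` returns the 2 full match strings.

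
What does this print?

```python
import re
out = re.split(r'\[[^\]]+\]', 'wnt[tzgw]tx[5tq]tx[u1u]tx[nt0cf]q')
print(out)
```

['wnt', 'tx', 'tx', 'tx', 'q']

Matches to split on: at [3:9] → '[tzgw]'; at [11:16] → '[5tq]'; at [18:23] → '[u1u]'; at [25:32] → '[nt0cf]'.
The string is cut at each match, leaving 5 pieces.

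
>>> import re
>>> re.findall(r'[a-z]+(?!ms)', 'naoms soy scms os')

The negative lookahead/lookbehind blocks any match where the forbidden context is present.
Walking the string: at [0:5] → 'naoms'; at [6:9] → 'soy'; at [10:14] → 'scms'; at [15:17] → 'os'.
With no groups in the pattern, `findall` gives back each whole match — 4 here.

['naoms', 'soy', 'scms', 'os']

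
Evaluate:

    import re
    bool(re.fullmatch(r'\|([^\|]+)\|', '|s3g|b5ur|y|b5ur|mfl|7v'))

`re.fullmatch` requires the pattern to consume the entire string.
Here the pattern can't cover the whole string, so the call returns None, and `bool(None)` is False.

False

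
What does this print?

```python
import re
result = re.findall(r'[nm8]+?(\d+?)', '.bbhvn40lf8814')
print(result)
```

['4', '8']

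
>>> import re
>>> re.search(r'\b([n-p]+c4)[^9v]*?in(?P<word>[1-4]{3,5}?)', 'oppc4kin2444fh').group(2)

The match spans [0:11] → 'oppc4kin244'.
Captured: group 1 = 'oppc4', group 2 = '244'.

'244'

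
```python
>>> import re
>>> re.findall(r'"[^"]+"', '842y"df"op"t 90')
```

Matches: at [4:8] → '"df"'.
`findall` yields the raw match text (1 of them) because the pattern has no groups.

['"df"']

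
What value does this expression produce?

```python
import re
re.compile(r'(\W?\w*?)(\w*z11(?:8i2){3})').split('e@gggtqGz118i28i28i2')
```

['e', '@', 'gggtqGz118i28i28i2', '']

Pattern: optionally a non-word character, then zero or more of a word character (lazy) (captured); then zero or more of a word character, then the literal 'z11', then the literal '8i2' repeated 3 times (captured).
Matches to split on: at [1:20] → '@gggtqGz118i28i28i2'.
Because the pattern has a capturing group, `split` also inserts each captured text between the pieces.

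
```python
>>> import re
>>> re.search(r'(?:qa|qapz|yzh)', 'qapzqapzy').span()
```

(0, 2)

Alternation isn't longest-match — the leftmost alternative that fits at this position is chosen.
`re.search` tries every starting position until one works.
The match spans [0:2] → 'qa'.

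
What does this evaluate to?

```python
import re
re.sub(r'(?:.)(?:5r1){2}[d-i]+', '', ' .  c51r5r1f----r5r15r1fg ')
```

' .  c51r5r1f---- '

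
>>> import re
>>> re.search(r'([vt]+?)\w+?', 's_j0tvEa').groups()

('t',)

The match spans [4:6] → 'tv'.
Captured: group 1 = 't'.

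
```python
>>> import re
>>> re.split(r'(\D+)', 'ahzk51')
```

['', 'ahzk', '51']

The group in the pattern means `split` returns the separators' captures alongside the pieces.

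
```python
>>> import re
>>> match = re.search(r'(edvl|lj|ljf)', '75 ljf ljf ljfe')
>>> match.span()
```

The regex engine tests alternatives in the order written; an earlier branch that matches wins even if a later one would match more.
Unlike `match`, `search` isn't anchored — it looks for the pattern anywhere in the string.
The match spans [3:5] → 'lj'.
Captured: group 1 = 'lj'.

(3, 5)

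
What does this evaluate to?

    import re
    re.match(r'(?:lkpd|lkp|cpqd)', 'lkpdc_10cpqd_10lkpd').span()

(0, 4)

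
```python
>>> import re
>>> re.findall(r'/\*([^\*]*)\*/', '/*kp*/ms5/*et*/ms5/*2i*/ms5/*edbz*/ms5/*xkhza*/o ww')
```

['kp', 'et', '2i', 'edbz', 'xkhza']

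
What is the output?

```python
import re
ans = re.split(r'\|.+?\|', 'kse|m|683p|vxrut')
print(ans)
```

Matches to split on: at [3:6] → '|m|'.
Splitting on the pattern gives 2 pieces.

['kse', '683p|vxrut']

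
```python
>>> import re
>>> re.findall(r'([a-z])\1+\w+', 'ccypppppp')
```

['c']

The backreference `\1` re-matches whatever the first group consumed, character for character.
Walking the string: at [0:9] match 'ccypppppp', group 1 = 'c'.
`findall` collects group 1 from the one match (1 total).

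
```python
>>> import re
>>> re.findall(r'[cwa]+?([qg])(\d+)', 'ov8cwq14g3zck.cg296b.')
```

[('q', '14'), ('g', '296')]

The pattern matches one or more of one of [cwa] (lazy); then one of [qg] (captured); then one or more of a digit (captured).
Scanning left to right: at [3:8] match 'cwq14', groups = ('q', '14'); at [14:19] match 'cg296', groups = ('g', '296').
Multiple groups make `findall` return tuples — one 2-tuple for each match.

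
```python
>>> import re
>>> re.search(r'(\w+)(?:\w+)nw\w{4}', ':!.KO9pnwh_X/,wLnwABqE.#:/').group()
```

The match spans [14:22] → 'wLnwABqE'.

'wLnwABqE'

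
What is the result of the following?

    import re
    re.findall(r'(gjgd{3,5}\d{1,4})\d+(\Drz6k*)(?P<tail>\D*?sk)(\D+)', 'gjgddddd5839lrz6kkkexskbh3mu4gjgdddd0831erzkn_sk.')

[('gjgddddd583', 'lrz6kkk', 'exsk', 'bh')]

Pattern: the literal 'gjg', then 3 to 5 of a literal 'd', then 1 to 4 of a digit (captured); then one or more of a digit; then a non-digit, then the literal 'rz6', then zero or more of the literal 'k' (captured); then zero or more of a non-digit (lazy), then the literal 'sk' (captured as 'tail'); then one or more of a non-digit (captured).
Matches: at [0:25] match 'gjgddddd5839lrz6kkkexskbh', groups = ('gjgddddd583', 'lrz6kkk', 'exsk', 'bh').
`findall` packs the 4 group values into a tuple for every match.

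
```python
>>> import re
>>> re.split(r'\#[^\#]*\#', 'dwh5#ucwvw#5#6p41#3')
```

['dwh5', '5', '3']

Matches to split on: at [4:11] → '#ucwvw#'; at [12:18] → '#6p41#'.
Each match becomes a cut point; 3 segments remain.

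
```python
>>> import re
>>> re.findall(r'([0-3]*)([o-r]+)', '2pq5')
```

[('2', 'pq')]

The pattern matches zero or more of a character in [0-3] (captured); then one or more of a character in [o-r] (captured).
Walking the string: at [0:3] match '2pq', groups = ('2', 'pq').
2 groups means the one result is a tuple of 2 captured strings — 1 here.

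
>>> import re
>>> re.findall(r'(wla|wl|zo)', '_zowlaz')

Alternation tries branches left to right and keeps the first one that lets the overall match succeed at that position.
Matches: at [1:3] match 'zo', group 1 = 'zo'; at [3:6] match 'wla', group 1 = 'wla'.
Because there's exactly one group, `findall` drops the full match and keeps group 1 from each hit.

['zo', 'wla']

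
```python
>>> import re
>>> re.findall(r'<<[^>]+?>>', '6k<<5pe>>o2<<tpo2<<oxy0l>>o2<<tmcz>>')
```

['<<5pe>>', '<<tpo2<<oxy0l>>', '<<tmcz>>']

No capturing groups, so `findall` returns the 3 full match strings.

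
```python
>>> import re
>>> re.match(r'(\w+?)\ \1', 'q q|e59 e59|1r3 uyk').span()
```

(0, 3)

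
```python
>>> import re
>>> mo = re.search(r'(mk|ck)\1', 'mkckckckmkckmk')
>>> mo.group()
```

A backreference is literal: `\1` must see the identical characters the first group matched.
`re.search` scans for the first position where the pattern succeeds.
The match spans [2:6] → 'ckck'.
Captured: group 1 = 'ck'.

'ckck'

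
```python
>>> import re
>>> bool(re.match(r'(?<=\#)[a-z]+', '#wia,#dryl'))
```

Lookahead/lookbehind check context without consuming it, so the matched span excludes the asserted characters.
`re.match` won't scan ahead — the pattern has to work from the very first character.
Here the string doesn't start with a match, so the call returns None, and `bool(None)` is False.

False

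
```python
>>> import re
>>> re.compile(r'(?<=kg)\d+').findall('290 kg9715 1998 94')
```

['9715']

The lookaround is zero-width — it requires the adjacent text to match without consuming it, so the asserted text isn't part of the match.
Scanning left to right: at [6:10] → '9715'.
No capturing groups, so `findall` returns the 1 full match string.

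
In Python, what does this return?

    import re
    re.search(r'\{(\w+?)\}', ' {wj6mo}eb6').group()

'{wj6mo}'

`re.search` scans for the first position where the pattern succeeds.
The match spans [1:8] → '{wj6mo}'.
Captured: group 1 = 'wj6mo'.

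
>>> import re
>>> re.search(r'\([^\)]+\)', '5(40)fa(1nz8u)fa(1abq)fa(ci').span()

(1, 5)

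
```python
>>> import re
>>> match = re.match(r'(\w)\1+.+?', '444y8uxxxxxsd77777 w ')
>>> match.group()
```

'444y'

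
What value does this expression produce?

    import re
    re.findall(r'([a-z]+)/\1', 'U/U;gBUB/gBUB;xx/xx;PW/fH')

`\1` has to match the exact text group 1 already captured.
Scanning left to right: at [14:19] match 'xx/xx', group 1 = 'xx'.
With a single group, `findall` returns only what that group captured — 1 item.

['xx']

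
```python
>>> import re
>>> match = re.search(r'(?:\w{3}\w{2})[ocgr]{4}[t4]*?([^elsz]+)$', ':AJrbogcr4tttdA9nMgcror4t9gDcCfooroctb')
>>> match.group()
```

This matches exactly 3 of a word character, then exactly 2 of a word character (non-capturing group); then exactly 4 of one of [ocgr], then zero or more of one of [t4] (lazy); then one or more of any character except [elsz] (captured); then anchored at the end.
Unlike `match`, `search` isn't anchored — it looks for the pattern anywhere in the string.
The match spans [13:38] → 'dA9nMgcror4t9gDcCfooroctb'.
Captured: group 1 = 'r4t9gDcCfooroctb'.

'dA9nMgcror4t9gDcCfooroctb'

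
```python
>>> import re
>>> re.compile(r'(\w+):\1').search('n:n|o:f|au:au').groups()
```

('n',)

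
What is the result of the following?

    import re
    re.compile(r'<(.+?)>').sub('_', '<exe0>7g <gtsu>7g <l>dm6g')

'_7g _7g _dm6g'

With the lazy modifier that quantifier settles for the fewest repetitions that let the rest of the pattern succeed (the atoms after it are unaffected and can still be greedy).
Matches: at [0:6] → '<exe0>'; at [9:15] → '<gtsu>'; at [18:21] → '<l>'.
`sub` substitutes '_' at each match site.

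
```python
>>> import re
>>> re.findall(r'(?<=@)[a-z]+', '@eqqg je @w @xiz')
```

['eqqg', 'w', 'xiz']

Lookahead/lookbehind check context without consuming it, so the matched span excludes the asserted characters.
Scanning left to right: at [1:5] → 'eqqg'; at [10:11] → 'w'; at [13:16] → 'xiz'.
`findall` yields the raw match text (3 of them) because the pattern has no groups.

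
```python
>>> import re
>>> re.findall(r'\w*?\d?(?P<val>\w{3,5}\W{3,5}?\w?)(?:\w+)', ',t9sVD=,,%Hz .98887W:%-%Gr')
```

['t9sVD=,,%H', '8887W:%-%G']

The pattern matches zero or more of a word character (lazy), then optionally a digit; then 3 to 5 of a word character, then 3 to 5 of a non-word character (lazy), then optionally a word character (captured as 'val'); then one or more of a word character (non-capturing group).
Lazy quantifiers expand one character at a time until the remainder of the pattern can match.
Walking the string: at [1:12] match 't9sVD=,,%Hz', group 1 = 't9sVD=,,%H'; at [14:26] match '98887W:%-%Gr', group 1 = '8887W:%-%G'.
One capturing group, so `findall` returns just the captured substring from each match — 2 in all.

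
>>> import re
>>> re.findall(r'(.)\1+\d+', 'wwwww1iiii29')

['w', 'i']

`\1` has to match the exact text group 1 already captured.
`findall` collects group 1 from each match (2 total).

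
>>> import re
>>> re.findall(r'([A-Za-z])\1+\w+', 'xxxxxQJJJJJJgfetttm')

The backreference `\1` re-matches whatever the first group consumed, character for character.
Scanning left to right: at [0:19] match 'xxxxxQJJJJJJgfetttm', group 1 = 'x'.
One capturing group, so `findall` returns just the captured substring from the one match — 1 in all.

['x']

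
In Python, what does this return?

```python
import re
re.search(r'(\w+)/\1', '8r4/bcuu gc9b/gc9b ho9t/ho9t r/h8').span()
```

A backreference is literal: `\1` must see the identical characters the first group matched.
The match spans [9:18] → 'gc9b/gc9b'.

(9, 18)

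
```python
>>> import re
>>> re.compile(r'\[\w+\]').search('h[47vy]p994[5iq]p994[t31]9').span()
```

(1, 7)

Unlike `match`, `search` isn't anchored — it looks for the pattern anywhere in the string.
The match spans [1:7] → '[47vy]'.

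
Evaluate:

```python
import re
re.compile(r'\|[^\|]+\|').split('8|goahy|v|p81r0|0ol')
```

['8', 'v', '0ol']

Matches to split on: at [1:8] → '|goahy|'; at [9:16] → '|p81r0|'.
The string is cut at each match, leaving 3 pieces.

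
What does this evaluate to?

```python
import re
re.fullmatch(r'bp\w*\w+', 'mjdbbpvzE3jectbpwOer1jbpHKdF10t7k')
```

None

This matches the literal 'bp', then zero or more of a word character; then one or more of a word character.
`fullmatch` succeeds only if the pattern covers the string from start to end.
Here there's no way to consume every character, so the call returns None.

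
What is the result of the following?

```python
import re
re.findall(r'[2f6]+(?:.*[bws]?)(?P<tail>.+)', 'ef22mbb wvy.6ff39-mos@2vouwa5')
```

Pattern: one or more of one of [2f6]; then zero or more of any character, then optionally one of [bws] (non-capturing group); then one or more of any character (captured as 'tail').
With a single group, `findall` returns only what that group captured — 1 item.

['5']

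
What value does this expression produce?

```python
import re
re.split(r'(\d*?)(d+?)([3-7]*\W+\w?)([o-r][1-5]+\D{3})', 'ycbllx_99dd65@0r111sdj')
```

['ycbllx_', '99', 'dd', '65@0', 'r111sdj', '']

Pattern: zero or more of a digit (lazy) (captured); then one or more of a literal 'd' (lazy) (captured); then zero or more of a character in [3-7], then one or more of a non-word character, then optionally a word character (captured); then a character in [o-r], then one or more of a character in [1-5], then exactly 3 of a non-digit (captured).
Matches to split on: at [7:22] → '99dd65@0r111sdj'.
The group in the pattern means `split` returns the separators' captures alongside the pieces.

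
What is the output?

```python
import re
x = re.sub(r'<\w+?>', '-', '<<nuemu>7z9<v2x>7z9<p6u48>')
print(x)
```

Every occurrence is swapped for '-'.

<-7z9-7z9-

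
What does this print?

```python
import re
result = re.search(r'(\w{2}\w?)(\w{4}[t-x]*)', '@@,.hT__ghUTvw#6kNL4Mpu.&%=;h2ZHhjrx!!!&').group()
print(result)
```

This matches exactly 2 of a word character, then optionally a word character (captured); then exactly 4 of a word character, then zero or more of a character in [t-x] (captured).
`re.search` scans for the first position where the pattern succeeds.
The match spans [4:11] → 'hT__ghU'.
Captured: group 1 = 'hT_', group 2 = '_ghU'.

hT__ghU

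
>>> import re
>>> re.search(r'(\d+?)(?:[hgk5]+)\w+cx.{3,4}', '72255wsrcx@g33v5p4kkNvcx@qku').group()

'72255wsrcx@g33'

The match spans [0:14] → '72255wsrcx@g33'.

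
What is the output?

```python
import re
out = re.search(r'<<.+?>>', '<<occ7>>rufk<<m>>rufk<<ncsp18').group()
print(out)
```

`re.search` scans for the first position where the pattern succeeds.
The match spans [0:8] → '<<occ7>>'.

<<occ7>>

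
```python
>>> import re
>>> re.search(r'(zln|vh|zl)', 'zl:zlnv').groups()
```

('zl',)

`re.search` tries every starting position until one works.
The match spans [0:2] → 'zl'.
Captured: group 1 = 'zl'.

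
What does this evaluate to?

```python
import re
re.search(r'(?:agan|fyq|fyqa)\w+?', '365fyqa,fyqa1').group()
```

The match spans [3:7] → 'fyqa'.

'fyqa'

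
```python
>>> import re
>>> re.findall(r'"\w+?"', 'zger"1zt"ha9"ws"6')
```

`findall` yields the raw match text (2 of them) because the pattern has no groups.

['"1zt"', '"ws"']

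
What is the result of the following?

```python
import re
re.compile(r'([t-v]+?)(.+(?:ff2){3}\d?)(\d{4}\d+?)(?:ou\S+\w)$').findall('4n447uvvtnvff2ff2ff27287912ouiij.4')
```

[('u', 'vvtnvff2ff2ff27', '287912')]

Pattern: one or more of a character in [t-v] (lazy) (captured); then one or more of any character, then the literal 'ff2' repeated 3 times, then optionally a digit (captured); then exactly 4 of a digit, then one or more of a digit (lazy) (captured); then the literal 'ou', then one or more of a non-whitespace character, then a word character (non-capturing group); then anchored at the end.
Multiple groups make `findall` return tuples — one 3-tuple for the one match.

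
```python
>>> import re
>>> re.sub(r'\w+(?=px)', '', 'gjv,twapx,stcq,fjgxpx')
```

'gjv,px,stcq,px'

The positive lookaround only admits positions where the adjacent text matches; those characters stay outside the span.
Every occurrence is swapped for ''.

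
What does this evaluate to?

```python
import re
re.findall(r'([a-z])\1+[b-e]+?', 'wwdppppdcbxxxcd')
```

['w', 'p', 'x']

`\1` has to match the exact text group 1 already captured.
Because there's exactly one group, `findall` drops the full match and keeps group 1 from each hit.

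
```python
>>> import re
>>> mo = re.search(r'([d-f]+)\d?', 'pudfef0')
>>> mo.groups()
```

('dfef',)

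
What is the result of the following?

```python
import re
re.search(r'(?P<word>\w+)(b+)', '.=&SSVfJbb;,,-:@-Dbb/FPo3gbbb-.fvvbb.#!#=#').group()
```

'SSVfJbb'

Pattern: one or more of a word character (captured as 'word'); then one or more of a literal 'b' (captured).
`re.search` scans for the first position where the pattern succeeds.
The match spans [3:10] → 'SSVfJbb'.
Captured: group 1 = 'SSVfJb', group 2 = 'b'.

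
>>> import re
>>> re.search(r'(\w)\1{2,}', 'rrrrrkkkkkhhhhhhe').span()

After group 1 captures some text, `\1` only succeeds where that same text appears again.
`search` walks the string left to right and returns the first match it finds.
The match spans [0:5] → 'rrrrr'.
Captured: group 1 = 'r'.

(0, 5)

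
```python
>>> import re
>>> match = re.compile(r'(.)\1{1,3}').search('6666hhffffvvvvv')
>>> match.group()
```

'6666'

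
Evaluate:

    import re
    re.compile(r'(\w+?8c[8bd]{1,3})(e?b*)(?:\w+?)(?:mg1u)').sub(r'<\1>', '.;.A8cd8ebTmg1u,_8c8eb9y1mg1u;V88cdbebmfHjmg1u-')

'.;.<A8cd8>,<_8c8>;<V88cdb>-'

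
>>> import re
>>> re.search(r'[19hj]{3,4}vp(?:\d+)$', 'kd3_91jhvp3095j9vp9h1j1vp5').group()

'h1j1vp5'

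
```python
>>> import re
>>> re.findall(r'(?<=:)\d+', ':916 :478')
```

The lookaround is zero-width — it requires the adjacent text to match without consuming it, so the asserted text isn't part of the match.
Scanning left to right: at [1:4] → '916'; at [6:9] → '478'.
`findall` yields the raw match text (2 of them) because the pattern has no groups.

['916', '478']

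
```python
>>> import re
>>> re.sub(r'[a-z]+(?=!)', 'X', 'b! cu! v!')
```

The positive lookaround only admits positions where the adjacent text matches; those characters stay outside the span.
Matches: at [0:1] → 'b'; at [3:5] → 'cu'; at [7:8] → 'v'.
Every occurrence is swapped for 'X'.

'X! X! X!'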